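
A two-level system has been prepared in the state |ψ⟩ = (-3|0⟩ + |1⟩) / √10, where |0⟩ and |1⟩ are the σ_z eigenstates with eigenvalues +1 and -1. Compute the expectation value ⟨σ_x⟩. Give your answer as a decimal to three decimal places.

⟨σ_x⟩ = 2 Re(a* b)/(|a|²+|b|²) with a = -3, b = 1.
a* b = -3, so ⟨σ_x⟩ = -6/10.

-0.600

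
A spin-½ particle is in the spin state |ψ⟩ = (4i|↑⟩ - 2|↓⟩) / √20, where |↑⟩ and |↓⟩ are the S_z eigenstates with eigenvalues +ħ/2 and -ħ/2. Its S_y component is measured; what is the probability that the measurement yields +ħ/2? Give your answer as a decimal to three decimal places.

0.900

|+y⟩ = (|↑⟩ + i|↓⟩)/√2, so ⟨+y|ψ⟩ = (6i) / (√2·√20).
P = |6i|² / 40 = 36/40.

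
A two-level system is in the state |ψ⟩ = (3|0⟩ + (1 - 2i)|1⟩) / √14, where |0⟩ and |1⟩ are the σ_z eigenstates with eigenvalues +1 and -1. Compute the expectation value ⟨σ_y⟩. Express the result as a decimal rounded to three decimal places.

-0.857

⟨σ_y⟩ = 2 Im(a* b)/(|a|²+|b|²) with a = 3, b = (1 - 2i).
a* b = (3 - 6i), so ⟨σ_y⟩ = -12/14.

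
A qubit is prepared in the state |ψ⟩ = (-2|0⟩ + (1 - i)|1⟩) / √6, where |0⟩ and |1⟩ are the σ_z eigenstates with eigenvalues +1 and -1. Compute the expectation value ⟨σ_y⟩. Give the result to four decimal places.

⟨σ_y⟩ = 2 Im(a* b)/(|a|²+|b|²) with a = -2, b = (1 - i).
a* b = (-2 + 2i), so ⟨σ_y⟩ = 4/6.

0.6667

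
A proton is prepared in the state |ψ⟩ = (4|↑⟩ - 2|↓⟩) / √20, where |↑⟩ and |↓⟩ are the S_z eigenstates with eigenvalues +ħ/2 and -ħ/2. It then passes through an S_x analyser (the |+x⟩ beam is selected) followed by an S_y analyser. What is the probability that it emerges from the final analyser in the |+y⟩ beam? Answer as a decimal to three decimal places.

First analyser (S_x): P(|+x⟩) = |⟨+x|ψ⟩|² = 4/40.
After stage 1 the state is |+x⟩; P(|+y⟩) = |⟨+y|+x⟩|² = 1/2.
Joint probability = 4/40 × 1/2 = 0.050.

0.050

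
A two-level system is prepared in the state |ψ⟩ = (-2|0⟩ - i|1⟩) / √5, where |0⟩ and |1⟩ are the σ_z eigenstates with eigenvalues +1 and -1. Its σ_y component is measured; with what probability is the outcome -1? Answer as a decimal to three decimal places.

|-y⟩ = (|0⟩ - i|1⟩)/√2, so ⟨-y|ψ⟩ = (-1) / (√2·√5).
P = |-1|² / 10 = 1/10.

0.100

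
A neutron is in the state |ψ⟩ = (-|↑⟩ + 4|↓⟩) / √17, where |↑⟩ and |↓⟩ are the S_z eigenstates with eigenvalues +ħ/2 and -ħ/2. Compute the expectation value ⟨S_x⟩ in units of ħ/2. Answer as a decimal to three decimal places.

-0.471

⟨σ_x⟩ = 2 Re(a* b)/(|a|²+|b|²) with a = -1, b = 4.
a* b = -4, so ⟨σ_x⟩ = -8/17.
⟨S_x⟩ = (ħ/2)·⟨σ_x⟩.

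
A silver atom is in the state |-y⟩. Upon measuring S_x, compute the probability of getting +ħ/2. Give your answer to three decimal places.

In the S_z basis, |-y⟩ = (|↑⟩ - i|↓⟩)/√2 and |+x⟩ = (|↑⟩ + |↓⟩)/√2.
|⟨+x|-y⟩|² = 1/2.

0.500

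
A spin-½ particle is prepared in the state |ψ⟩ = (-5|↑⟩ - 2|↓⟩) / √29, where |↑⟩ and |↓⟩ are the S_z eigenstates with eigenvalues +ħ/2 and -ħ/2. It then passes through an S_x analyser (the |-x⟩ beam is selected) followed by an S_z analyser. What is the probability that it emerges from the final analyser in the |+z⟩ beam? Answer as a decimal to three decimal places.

0.078

First analyser (S_x): P(|-x⟩) = |⟨-x|ψ⟩|² = 9/58.
After stage 1 the state is |-x⟩; P(|+z⟩) = |⟨+z|-x⟩|² = 1/2.
Joint probability = 9/58 × 1/2 = 0.078.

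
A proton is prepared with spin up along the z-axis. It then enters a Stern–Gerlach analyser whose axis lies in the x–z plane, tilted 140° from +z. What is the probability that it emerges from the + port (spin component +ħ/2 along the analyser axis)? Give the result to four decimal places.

For spin-½, the probability of finding spin-up along an axis at angle θ to the initial spin direction is cos²(θ/2); spin-down is sin²(θ/2).
θ = 140°, so P = cos²(70°) ≈ 0.1170.

0.1170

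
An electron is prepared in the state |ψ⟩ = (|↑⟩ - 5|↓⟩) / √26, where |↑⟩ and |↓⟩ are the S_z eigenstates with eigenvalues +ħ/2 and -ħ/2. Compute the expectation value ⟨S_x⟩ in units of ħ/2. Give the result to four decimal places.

-0.3846

⟨σ_x⟩ = 2 Re(a* b)/(|a|²+|b|²) with a = 1, b = -5.
a* b = -5, so ⟨σ_x⟩ = -10/26.
⟨S_x⟩ = (ħ/2)·⟨σ_x⟩.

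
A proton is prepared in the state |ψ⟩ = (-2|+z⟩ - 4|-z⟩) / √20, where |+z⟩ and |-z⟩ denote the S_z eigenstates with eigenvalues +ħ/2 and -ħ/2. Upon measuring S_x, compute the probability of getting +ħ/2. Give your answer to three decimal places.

0.900

|+x⟩ = (|+z⟩ + |-z⟩)/√2, so ⟨+x|ψ⟩ = (-6) / (√2·√20).
P = |-6|² / 40 = 36/40.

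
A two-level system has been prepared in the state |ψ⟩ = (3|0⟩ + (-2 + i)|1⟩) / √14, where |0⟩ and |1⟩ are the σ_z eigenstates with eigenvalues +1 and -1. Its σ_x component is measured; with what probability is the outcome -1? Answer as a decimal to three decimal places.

|-x⟩ = (|0⟩ - |1⟩)/√2, so ⟨-x|ψ⟩ = (5 - i) / (√2·√14).
P = |5 - i|² / 28 = 26/28.

0.929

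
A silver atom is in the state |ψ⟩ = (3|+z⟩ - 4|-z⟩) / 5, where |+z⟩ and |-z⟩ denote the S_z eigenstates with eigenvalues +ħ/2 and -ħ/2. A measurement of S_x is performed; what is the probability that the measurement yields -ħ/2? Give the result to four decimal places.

0.9800

|-x⟩ = (|+z⟩ - |-z⟩)/√2, so ⟨-x|ψ⟩ = (7) / (√2·5).
P = |7|² / 50 = 49/50.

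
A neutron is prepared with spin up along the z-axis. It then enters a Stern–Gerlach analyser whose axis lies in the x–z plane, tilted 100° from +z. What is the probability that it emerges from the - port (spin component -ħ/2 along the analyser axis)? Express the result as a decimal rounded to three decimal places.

0.587

For spin-½, the probability of finding spin-up along an axis at angle θ to the initial spin direction is cos²(θ/2); spin-down is sin²(θ/2).
θ = 100°, so P = sin²(50°) ≈ 0.587.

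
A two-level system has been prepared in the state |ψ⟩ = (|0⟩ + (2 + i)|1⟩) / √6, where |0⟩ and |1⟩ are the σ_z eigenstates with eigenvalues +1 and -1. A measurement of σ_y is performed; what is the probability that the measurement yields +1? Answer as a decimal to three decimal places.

0.667

|+y⟩ = (|0⟩ + i|1⟩)/√2, so ⟨+y|ψ⟩ = (2 - 2i) / (√2·√6).
P = |2 - 2i|² / 12 = 8/12.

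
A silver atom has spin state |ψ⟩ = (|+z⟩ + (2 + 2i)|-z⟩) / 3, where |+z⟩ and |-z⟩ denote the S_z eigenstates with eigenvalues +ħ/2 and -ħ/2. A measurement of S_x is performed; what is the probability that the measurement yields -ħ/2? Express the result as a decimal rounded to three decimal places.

|-x⟩ = (|+z⟩ - |-z⟩)/√2, so ⟨-x|ψ⟩ = (-1 - 2i) / (√2·3).
P = |-1 - 2i|² / 18 = 5/18.

0.278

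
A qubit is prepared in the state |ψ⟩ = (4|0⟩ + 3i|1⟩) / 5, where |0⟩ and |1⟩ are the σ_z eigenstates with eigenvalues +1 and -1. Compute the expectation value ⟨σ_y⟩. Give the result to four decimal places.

0.9600

⟨σ_y⟩ = 2 Im(a* b)/(|a|²+|b|²) with a = 4, b = 3i.
a* b = 12i, so ⟨σ_y⟩ = 24/25.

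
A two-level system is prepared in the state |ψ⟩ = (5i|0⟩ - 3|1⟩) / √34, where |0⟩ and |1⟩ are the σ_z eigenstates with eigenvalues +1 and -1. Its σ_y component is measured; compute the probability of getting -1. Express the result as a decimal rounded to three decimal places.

|-y⟩ = (|0⟩ - i|1⟩)/√2, so ⟨-y|ψ⟩ = (2i) / (√2·√34).
P = |2i|² / 68 = 4/68.

0.059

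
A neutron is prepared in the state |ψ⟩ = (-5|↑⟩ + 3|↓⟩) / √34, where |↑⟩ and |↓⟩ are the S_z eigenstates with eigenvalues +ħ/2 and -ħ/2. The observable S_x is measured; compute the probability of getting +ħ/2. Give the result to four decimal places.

0.0588

|+x⟩ = (|↑⟩ + |↓⟩)/√2, so ⟨+x|ψ⟩ = (-2) / (√2·√34).
P = |-2|² / 68 = 4/68.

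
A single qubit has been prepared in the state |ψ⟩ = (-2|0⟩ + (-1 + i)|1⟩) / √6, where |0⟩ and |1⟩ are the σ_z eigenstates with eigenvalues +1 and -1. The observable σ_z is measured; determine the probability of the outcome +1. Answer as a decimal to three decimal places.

The +1 outcome corresponds to |0⟩. Its amplitude in |ψ⟩ is -2/√6.
P = |-2|² / 6 = 4/6.

0.667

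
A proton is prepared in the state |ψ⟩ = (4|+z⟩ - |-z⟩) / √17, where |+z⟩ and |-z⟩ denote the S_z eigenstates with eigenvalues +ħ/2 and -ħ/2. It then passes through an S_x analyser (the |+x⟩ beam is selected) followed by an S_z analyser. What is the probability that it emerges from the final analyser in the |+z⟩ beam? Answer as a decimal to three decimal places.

0.132

First analyser (S_x): P(|+x⟩) = |⟨+x|ψ⟩|² = 9/34.
After stage 1 the state is |+x⟩; P(|+z⟩) = |⟨+z|+x⟩|² = 1/2.
Joint probability = 9/34 × 1/2 = 0.132.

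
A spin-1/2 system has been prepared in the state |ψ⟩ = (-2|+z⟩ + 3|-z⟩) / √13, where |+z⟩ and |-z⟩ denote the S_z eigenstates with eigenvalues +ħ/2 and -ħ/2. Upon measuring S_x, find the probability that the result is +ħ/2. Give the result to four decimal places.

0.0385

|+x⟩ = (|+z⟩ + |-z⟩)/√2, so ⟨+x|ψ⟩ = (1) / (√2·√13).
P = |1|² / 26 = 1/26.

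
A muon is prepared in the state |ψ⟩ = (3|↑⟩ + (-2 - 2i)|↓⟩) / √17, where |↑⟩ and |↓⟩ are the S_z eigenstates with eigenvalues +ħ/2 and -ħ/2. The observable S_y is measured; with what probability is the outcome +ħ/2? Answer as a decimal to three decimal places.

0.147

|+y⟩ = (|↑⟩ + i|↓⟩)/√2, so ⟨+y|ψ⟩ = (1 + 2i) / (√2·√17).
P = |1 + 2i|² / 34 = 5/34.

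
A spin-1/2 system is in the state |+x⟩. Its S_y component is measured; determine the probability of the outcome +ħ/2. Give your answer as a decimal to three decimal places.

In the S_z basis, |+x⟩ = (|↑⟩ + |↓⟩)/√2 and |+y⟩ = (|↑⟩ + i|↓⟩)/√2.
|⟨+y|+x⟩|² = 1/2.

0.500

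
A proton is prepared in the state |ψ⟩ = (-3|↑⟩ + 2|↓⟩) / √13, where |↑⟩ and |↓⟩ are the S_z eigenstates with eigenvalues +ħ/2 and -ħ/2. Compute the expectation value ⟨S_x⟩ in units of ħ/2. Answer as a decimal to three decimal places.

-0.923

⟨σ_x⟩ = 2 Re(a* b)/(|a|²+|b|²) with a = -3, b = 2.
a* b = -6, so ⟨σ_x⟩ = -12/13.
⟨S_x⟩ = (ħ/2)·⟨σ_x⟩.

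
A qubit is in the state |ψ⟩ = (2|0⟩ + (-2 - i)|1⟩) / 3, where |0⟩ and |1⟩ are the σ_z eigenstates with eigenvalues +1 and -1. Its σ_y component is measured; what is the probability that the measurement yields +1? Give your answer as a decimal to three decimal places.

0.278

|+y⟩ = (|0⟩ + i|1⟩)/√2, so ⟨+y|ψ⟩ = (1 + 2i) / (√2·3).
P = |1 + 2i|² / 18 = 5/18.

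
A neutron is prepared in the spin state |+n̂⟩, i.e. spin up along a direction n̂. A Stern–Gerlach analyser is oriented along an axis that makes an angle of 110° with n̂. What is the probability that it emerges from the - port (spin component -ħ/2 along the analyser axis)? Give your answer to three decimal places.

0.671

For spin-½, the probability of finding spin-up along an axis at angle θ to the initial spin direction is cos²(θ/2); spin-down is sin²(θ/2).
θ = 110°, so P = sin²(55°) ≈ 0.671.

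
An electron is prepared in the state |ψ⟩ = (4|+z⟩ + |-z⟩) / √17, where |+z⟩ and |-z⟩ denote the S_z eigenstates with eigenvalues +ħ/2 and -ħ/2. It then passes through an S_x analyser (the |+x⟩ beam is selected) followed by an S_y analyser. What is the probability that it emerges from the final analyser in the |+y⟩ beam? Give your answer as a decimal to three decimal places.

First analyser (S_x): P(|+x⟩) = |⟨+x|ψ⟩|² = 25/34.
After stage 1 the state is |+x⟩; P(|+y⟩) = |⟨+y|+x⟩|² = 1/2.
Joint probability = 25/34 × 1/2 = 0.368.

0.368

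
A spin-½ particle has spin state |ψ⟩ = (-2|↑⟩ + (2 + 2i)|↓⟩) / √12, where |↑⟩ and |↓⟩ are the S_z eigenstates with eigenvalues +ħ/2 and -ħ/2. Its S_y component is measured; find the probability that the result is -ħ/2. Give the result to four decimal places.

|-y⟩ = (|↑⟩ - i|↓⟩)/√2, so ⟨-y|ψ⟩ = (-4 + 2i) / (√2·√12).
P = |-4 + 2i|² / 24 = 20/24.

0.8333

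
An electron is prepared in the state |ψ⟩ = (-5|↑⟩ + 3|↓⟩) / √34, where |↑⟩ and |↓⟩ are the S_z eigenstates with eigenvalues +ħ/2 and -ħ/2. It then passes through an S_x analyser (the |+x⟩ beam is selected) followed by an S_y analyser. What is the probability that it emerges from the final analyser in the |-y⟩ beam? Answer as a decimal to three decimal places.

0.029

First analyser (S_x): P(|+x⟩) = |⟨+x|ψ⟩|² = 4/68.
After stage 1 the state is |+x⟩; P(|-y⟩) = |⟨-y|+x⟩|² = 1/2.
Joint probability = 4/68 × 1/2 = 0.029.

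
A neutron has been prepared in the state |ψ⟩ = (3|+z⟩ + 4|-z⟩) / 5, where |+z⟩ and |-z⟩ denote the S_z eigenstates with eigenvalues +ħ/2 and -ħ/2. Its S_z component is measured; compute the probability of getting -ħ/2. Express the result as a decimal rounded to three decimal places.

The -ħ/2 outcome corresponds to |-z⟩. Its amplitude in |ψ⟩ is 4/5.
P = |4|² / 25 = 16/25.

0.640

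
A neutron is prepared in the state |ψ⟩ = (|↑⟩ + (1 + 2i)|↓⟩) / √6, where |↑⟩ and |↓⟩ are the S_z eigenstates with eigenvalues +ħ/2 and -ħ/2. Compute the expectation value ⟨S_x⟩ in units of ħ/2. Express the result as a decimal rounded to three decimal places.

⟨σ_x⟩ = 2 Re(a* b)/(|a|²+|b|²) with a = 1, b = (1 + 2i).
a* b = (1 + 2i), so ⟨σ_x⟩ = 2/6.
⟨S_x⟩ = (ħ/2)·⟨σ_x⟩.

0.333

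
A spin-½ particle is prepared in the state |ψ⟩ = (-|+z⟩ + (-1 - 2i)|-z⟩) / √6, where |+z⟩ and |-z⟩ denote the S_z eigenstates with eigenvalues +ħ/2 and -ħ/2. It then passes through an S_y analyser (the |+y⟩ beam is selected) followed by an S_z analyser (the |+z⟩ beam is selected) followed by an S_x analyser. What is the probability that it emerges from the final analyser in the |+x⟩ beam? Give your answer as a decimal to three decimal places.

First analyser (S_y): P(|+y⟩) = |⟨+y|ψ⟩|² = 10/12.
After stage 1 the state is |+y⟩; P(|+z⟩) = |⟨+z|+y⟩|² = 1/2.
After stage 2 the state is |+z⟩; P(|+x⟩) = |⟨+x|+z⟩|² = 1/2.
Joint probability = 10/12 × 1/2 × 1/2 = 0.208.

0.208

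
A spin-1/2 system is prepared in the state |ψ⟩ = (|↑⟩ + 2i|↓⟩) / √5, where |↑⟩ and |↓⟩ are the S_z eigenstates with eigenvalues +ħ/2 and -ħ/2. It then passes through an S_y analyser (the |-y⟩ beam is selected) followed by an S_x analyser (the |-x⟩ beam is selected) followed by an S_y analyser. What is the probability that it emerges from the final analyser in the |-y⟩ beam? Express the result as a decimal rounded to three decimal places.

0.025

First analyser (S_y): P(|-y⟩) = |⟨-y|ψ⟩|² = 1/10.
After stage 1 the state is |-y⟩; P(|-x⟩) = |⟨-x|-y⟩|² = 1/2.
After stage 2 the state is |-x⟩; P(|-y⟩) = |⟨-y|-x⟩|² = 1/2.
Joint probability = 1/10 × 1/2 × 1/2 = 0.025.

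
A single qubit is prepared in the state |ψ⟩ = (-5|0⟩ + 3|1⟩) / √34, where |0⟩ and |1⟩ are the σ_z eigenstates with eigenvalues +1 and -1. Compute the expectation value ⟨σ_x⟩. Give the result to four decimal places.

-0.8824

⟨σ_x⟩ = 2 Re(a* b)/(|a|²+|b|²) with a = -5, b = 3.
a* b = -15, so ⟨σ_x⟩ = -30/34.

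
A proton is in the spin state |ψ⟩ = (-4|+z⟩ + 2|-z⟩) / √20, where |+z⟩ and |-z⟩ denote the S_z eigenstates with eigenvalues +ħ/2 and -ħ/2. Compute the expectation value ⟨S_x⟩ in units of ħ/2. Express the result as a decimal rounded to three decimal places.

⟨σ_x⟩ = 2 Re(a* b)/(|a|²+|b|²) with a = -4, b = 2.
a* b = -8, so ⟨σ_x⟩ = -16/20.
⟨S_x⟩ = (ħ/2)·⟨σ_x⟩.

-0.800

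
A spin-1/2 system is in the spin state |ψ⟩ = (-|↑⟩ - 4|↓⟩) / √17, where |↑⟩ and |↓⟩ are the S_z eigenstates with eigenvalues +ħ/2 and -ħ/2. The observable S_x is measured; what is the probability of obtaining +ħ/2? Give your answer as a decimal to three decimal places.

|+x⟩ = (|↑⟩ + |↓⟩)/√2, so ⟨+x|ψ⟩ = (-5) / (√2·√17).
P = |-5|² / 34 = 25/34.

0.735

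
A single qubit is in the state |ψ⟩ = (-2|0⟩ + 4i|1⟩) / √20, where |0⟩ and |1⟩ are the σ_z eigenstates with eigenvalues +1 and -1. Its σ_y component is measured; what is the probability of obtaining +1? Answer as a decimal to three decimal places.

0.100

|+y⟩ = (|0⟩ + i|1⟩)/√2, so ⟨+y|ψ⟩ = (2) / (√2·√20).
P = |2|² / 40 = 4/40.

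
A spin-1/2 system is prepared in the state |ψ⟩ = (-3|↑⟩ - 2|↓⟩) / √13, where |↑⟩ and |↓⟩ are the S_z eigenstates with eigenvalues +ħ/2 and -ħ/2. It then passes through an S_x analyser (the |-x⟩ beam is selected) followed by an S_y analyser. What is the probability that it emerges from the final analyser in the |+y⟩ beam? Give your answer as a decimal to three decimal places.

0.019

First analyser (S_x): P(|-x⟩) = |⟨-x|ψ⟩|² = 1/26.
After stage 1 the state is |-x⟩; P(|+y⟩) = |⟨+y|-x⟩|² = 1/2.
Joint probability = 1/26 × 1/2 = 0.019.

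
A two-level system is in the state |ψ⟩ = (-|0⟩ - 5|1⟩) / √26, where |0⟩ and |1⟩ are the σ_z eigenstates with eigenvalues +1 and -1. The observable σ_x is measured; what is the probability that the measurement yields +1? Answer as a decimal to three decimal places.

|+x⟩ = (|0⟩ + |1⟩)/√2, so ⟨+x|ψ⟩ = (-6) / (√2·√26).
P = |-6|² / 52 = 36/52.

0.692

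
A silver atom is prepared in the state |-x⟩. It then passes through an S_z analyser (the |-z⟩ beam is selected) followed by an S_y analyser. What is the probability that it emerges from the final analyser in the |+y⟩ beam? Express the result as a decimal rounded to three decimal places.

First analyser (S_z): from |-x⟩, P(|-z⟩) = 1/2.
After stage 1 the state is |-z⟩; P(|+y⟩) = |⟨+y|-z⟩|² = 1/2.
Joint probability = 1/2 × 1/2 = 0.250.

0.250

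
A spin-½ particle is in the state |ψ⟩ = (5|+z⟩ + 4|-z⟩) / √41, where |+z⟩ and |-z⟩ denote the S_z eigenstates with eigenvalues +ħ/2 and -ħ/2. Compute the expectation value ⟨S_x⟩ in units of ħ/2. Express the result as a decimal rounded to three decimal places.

⟨σ_x⟩ = 2 Re(a* b)/(|a|²+|b|²) with a = 5, b = 4.
a* b = 20, so ⟨σ_x⟩ = 40/41.
⟨S_x⟩ = (ħ/2)·⟨σ_x⟩.

0.976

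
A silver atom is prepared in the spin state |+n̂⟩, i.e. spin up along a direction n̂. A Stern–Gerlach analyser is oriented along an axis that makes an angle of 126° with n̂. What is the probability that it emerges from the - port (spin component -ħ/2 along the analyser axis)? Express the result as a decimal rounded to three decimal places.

0.794

For spin-½, the probability of finding spin-up along an axis at angle θ to the initial spin direction is cos²(θ/2); spin-down is sin²(θ/2).
θ = 126°, so P = sin²(63°) ≈ 0.794.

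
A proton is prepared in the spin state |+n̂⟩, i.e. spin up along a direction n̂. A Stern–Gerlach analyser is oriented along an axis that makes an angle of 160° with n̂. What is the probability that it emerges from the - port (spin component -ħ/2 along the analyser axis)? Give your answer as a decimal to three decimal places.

0.970

For spin-½, the probability of finding spin-up along an axis at angle θ to the initial spin direction is cos²(θ/2); spin-down is sin²(θ/2).
θ = 160°, so P = sin²(80°) ≈ 0.970.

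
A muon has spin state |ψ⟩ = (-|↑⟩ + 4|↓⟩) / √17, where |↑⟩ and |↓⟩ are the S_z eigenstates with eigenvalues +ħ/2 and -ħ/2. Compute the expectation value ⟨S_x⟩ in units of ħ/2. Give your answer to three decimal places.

⟨σ_x⟩ = 2 Re(a* b)/(|a|²+|b|²) with a = -1, b = 4.
a* b = -4, so ⟨σ_x⟩ = -8/17.
⟨S_x⟩ = (ħ/2)·⟨σ_x⟩.

-0.471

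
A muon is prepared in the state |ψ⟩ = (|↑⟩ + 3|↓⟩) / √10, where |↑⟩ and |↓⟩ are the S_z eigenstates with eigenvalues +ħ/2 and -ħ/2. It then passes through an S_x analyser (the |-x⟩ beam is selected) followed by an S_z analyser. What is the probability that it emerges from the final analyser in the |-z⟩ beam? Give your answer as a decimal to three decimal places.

0.100

First analyser (S_x): P(|-x⟩) = |⟨-x|ψ⟩|² = 4/20.
After stage 1 the state is |-x⟩; P(|-z⟩) = |⟨-z|-x⟩|² = 1/2.
Joint probability = 4/20 × 1/2 = 0.100.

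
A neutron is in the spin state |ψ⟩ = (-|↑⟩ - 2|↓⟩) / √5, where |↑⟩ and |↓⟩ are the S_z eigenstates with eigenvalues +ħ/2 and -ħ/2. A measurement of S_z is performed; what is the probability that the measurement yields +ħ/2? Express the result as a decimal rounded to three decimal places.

The +ħ/2 outcome corresponds to |↑⟩. Its amplitude in |ψ⟩ is -1/√5.
P = |-1|² / 5 = 1/5.

0.200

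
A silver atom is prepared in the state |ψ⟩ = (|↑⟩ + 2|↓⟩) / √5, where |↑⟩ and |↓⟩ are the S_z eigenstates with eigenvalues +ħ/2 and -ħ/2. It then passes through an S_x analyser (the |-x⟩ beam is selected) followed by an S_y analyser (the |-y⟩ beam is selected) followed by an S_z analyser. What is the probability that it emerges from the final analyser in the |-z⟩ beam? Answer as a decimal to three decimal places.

0.025

First analyser (S_x): P(|-x⟩) = |⟨-x|ψ⟩|² = 1/10.
After stage 1 the state is |-x⟩; P(|-y⟩) = |⟨-y|-x⟩|² = 1/2.
After stage 2 the state is |-y⟩; P(|-z⟩) = |⟨-z|-y⟩|² = 1/2.
Joint probability = 1/10 × 1/2 × 1/2 = 0.025.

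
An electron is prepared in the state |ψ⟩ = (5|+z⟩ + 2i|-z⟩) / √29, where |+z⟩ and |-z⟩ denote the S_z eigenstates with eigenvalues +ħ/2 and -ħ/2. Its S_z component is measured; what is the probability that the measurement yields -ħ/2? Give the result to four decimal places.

The -ħ/2 outcome corresponds to |-z⟩. Its amplitude in |ψ⟩ is 2i/√29.
P = |2i|² / 29 = 4/29.

0.1379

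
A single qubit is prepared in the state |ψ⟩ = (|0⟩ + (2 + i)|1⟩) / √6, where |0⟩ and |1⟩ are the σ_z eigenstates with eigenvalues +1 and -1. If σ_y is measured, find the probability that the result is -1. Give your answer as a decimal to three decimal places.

0.333

|-y⟩ = (|0⟩ - i|1⟩)/√2, so ⟨-y|ψ⟩ = (2i) / (√2·√6).
P = |2i|² / 12 = 4/12.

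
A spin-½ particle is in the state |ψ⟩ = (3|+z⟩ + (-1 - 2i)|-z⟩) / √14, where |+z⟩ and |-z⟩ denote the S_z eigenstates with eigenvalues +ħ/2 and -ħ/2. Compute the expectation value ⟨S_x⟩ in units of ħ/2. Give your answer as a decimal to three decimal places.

⟨σ_x⟩ = 2 Re(a* b)/(|a|²+|b|²) with a = 3, b = (-1 - 2i).
a* b = (-3 - 6i), so ⟨σ_x⟩ = -6/14.
⟨S_x⟩ = (ħ/2)·⟨σ_x⟩.

-0.429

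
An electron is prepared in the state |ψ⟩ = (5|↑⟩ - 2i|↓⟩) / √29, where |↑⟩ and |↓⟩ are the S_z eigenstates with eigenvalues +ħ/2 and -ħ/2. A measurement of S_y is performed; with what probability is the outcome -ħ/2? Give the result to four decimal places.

0.8448

|-y⟩ = (|↑⟩ - i|↓⟩)/√2, so ⟨-y|ψ⟩ = (7) / (√2·√29).
P = |7|² / 58 = 49/58.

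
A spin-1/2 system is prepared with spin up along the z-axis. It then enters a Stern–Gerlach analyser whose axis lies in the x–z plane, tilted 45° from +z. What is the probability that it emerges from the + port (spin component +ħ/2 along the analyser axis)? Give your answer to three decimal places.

For spin-½, the probability of finding spin-up along an axis at angle θ to the initial spin direction is cos²(θ/2); spin-down is sin²(θ/2).
θ = 45°, so P = cos²(22.5°) ≈ 0.854.

0.854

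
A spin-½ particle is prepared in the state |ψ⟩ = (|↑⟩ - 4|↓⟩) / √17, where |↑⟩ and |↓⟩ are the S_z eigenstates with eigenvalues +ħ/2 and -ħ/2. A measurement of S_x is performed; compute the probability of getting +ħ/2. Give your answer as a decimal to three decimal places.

|+x⟩ = (|↑⟩ + |↓⟩)/√2, so ⟨+x|ψ⟩ = (-3) / (√2·√17).
P = |-3|² / 34 = 9/34.

0.265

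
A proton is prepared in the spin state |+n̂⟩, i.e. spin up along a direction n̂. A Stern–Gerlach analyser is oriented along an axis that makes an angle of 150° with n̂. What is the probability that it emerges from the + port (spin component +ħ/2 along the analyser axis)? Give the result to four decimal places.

For spin-½, the probability of finding spin-up along an axis at angle θ to the initial spin direction is cos²(θ/2); spin-down is sin²(θ/2).
θ = 150°, so P = cos²(75°) ≈ 0.0670.

0.0670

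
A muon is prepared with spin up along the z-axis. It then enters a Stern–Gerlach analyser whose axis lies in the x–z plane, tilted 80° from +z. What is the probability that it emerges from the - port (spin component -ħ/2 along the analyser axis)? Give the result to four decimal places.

0.4132

For spin-½, the probability of finding spin-up along an axis at angle θ to the initial spin direction is cos²(θ/2); spin-down is sin²(θ/2).
θ = 80°, so P = sin²(40°) ≈ 0.4132.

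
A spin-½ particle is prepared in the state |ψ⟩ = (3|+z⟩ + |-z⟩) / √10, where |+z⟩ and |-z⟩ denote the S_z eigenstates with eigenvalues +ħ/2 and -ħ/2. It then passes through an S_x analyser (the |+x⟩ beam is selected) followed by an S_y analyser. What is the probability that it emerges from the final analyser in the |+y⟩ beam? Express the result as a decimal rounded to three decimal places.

First analyser (S_x): P(|+x⟩) = |⟨+x|ψ⟩|² = 16/20.
After stage 1 the state is |+x⟩; P(|+y⟩) = |⟨+y|+x⟩|² = 1/2.
Joint probability = 16/20 × 1/2 = 0.400.

0.400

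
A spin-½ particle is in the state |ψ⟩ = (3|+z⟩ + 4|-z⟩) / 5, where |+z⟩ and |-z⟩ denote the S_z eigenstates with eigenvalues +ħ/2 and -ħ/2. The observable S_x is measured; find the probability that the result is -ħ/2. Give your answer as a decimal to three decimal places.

0.020

|-x⟩ = (|+z⟩ - |-z⟩)/√2, so ⟨-x|ψ⟩ = (-1) / (√2·5).
P = |-1|² / 50 = 1/50.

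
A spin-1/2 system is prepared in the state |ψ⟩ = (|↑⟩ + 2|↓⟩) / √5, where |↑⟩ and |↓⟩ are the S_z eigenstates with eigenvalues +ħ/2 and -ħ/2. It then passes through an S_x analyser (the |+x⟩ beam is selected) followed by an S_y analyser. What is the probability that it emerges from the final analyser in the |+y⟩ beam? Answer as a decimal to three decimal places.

First analyser (S_x): P(|+x⟩) = |⟨+x|ψ⟩|² = 9/10.
After stage 1 the state is |+x⟩; P(|+y⟩) = |⟨+y|+x⟩|² = 1/2.
Joint probability = 9/10 × 1/2 = 0.450.

0.450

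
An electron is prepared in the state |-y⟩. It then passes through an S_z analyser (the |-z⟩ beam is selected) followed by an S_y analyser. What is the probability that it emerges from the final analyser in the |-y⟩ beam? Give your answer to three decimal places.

First analyser (S_z): from |-y⟩, P(|-z⟩) = 1/2.
After stage 1 the state is |-z⟩; P(|-y⟩) = |⟨-y|-z⟩|² = 1/2.
Joint probability = 1/2 × 1/2 = 0.250.

0.250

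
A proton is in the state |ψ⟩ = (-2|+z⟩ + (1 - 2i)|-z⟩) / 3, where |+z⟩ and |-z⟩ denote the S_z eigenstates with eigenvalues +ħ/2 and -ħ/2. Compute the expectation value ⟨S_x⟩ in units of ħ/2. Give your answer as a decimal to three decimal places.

-0.444

⟨σ_x⟩ = 2 Re(a* b)/(|a|²+|b|²) with a = -2, b = (1 - 2i).
a* b = (-2 + 4i), so ⟨σ_x⟩ = -4/9.
⟨S_x⟩ = (ħ/2)·⟨σ_x⟩.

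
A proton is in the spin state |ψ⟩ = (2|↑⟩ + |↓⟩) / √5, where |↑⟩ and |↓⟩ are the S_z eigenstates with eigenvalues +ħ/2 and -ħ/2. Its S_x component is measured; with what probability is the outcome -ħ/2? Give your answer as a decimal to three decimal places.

|-x⟩ = (|↑⟩ - |↓⟩)/√2, so ⟨-x|ψ⟩ = (1) / (√2·√5).
P = |1|² / 10 = 1/10.

0.100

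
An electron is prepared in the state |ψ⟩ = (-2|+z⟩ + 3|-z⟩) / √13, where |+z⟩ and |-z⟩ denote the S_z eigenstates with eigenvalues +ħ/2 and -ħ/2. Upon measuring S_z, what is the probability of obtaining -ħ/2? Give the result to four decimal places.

0.6923

The -ħ/2 outcome corresponds to |-z⟩. Its amplitude in |ψ⟩ is 3/√13.
P = |3|² / 13 = 9/13.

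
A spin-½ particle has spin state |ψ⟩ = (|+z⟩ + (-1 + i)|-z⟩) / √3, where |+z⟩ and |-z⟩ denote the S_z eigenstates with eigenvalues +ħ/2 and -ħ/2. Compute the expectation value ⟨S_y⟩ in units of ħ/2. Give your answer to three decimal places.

⟨σ_y⟩ = 2 Im(a* b)/(|a|²+|b|²) with a = 1, b = (-1 + i).
a* b = (-1 + i), so ⟨σ_y⟩ = 2/3.
⟨S_y⟩ = (ħ/2)·⟨σ_y⟩.

0.667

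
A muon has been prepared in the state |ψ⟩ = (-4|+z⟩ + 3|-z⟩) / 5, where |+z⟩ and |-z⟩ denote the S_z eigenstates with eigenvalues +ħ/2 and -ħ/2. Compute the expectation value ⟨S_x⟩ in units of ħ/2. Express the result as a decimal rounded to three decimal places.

⟨σ_x⟩ = 2 Re(a* b)/(|a|²+|b|²) with a = -4, b = 3.
a* b = -12, so ⟨σ_x⟩ = -24/25.
⟨S_x⟩ = (ħ/2)·⟨σ_x⟩.

-0.960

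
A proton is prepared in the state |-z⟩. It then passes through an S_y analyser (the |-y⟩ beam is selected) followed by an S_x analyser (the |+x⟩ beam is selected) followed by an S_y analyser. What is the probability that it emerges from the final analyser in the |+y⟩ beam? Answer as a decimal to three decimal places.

0.125

First analyser (S_y): from |-z⟩, P(|-y⟩) = 1/2.
After stage 1 the state is |-y⟩; P(|+x⟩) = |⟨+x|-y⟩|² = 1/2.
After stage 2 the state is |+x⟩; P(|+y⟩) = |⟨+y|+x⟩|² = 1/2.
Joint probability = 1/2 × 1/2 × 1/2 = 0.125.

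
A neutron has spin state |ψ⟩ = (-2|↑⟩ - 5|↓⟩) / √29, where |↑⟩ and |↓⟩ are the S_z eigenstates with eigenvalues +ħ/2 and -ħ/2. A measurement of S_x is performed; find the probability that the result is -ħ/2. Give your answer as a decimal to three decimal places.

|-x⟩ = (|↑⟩ - |↓⟩)/√2, so ⟨-x|ψ⟩ = (3) / (√2·√29).
P = |3|² / 58 = 9/58.

0.155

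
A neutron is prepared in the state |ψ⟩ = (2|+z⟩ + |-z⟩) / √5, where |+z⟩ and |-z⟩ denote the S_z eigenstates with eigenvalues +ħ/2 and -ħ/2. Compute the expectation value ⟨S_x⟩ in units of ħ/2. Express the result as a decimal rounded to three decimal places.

0.800

⟨σ_x⟩ = 2 Re(a* b)/(|a|²+|b|²) with a = 2, b = 1.
a* b = 2, so ⟨σ_x⟩ = 4/5.
⟨S_x⟩ = (ħ/2)·⟨σ_x⟩.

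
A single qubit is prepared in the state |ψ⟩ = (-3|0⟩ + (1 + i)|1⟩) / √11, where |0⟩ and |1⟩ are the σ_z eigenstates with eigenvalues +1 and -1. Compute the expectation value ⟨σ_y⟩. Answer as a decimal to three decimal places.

-0.545

⟨σ_y⟩ = 2 Im(a* b)/(|a|²+|b|²) with a = -3, b = (1 + i).
a* b = (-3 - 3i), so ⟨σ_y⟩ = -6/11.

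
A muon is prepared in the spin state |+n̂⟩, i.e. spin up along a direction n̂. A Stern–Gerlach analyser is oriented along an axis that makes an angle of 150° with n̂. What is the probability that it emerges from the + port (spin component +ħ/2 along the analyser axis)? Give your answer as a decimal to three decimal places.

For spin-½, the probability of finding spin-up along an axis at angle θ to the initial spin direction is cos²(θ/2); spin-down is sin²(θ/2).
θ = 150°, so P = cos²(75°) ≈ 0.067.

0.067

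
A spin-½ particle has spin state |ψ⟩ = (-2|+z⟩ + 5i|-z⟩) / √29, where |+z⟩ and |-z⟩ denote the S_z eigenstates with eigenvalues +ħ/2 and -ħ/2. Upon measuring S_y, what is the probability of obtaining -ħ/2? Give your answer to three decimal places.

0.845

|-y⟩ = (|+z⟩ - i|-z⟩)/√2, so ⟨-y|ψ⟩ = (-7) / (√2·√29).
P = |-7|² / 58 = 49/58.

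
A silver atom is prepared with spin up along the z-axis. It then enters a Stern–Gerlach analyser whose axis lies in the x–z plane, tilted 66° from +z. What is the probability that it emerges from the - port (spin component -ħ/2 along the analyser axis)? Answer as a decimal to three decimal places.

For spin-½, the probability of finding spin-up along an axis at angle θ to the initial spin direction is cos²(θ/2); spin-down is sin²(θ/2).
θ = 66°, so P = sin²(33°) ≈ 0.297.

0.297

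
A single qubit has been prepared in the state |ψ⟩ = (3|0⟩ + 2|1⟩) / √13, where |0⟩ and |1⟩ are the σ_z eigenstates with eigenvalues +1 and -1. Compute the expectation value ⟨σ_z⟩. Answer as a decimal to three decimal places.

0.385

⟨σ_z⟩ = |a|² - |b|² divided by |a|²+|b|², with a, b the |0⟩, |1⟩ amplitudes.
= (9 - 4)/13 = 5/13.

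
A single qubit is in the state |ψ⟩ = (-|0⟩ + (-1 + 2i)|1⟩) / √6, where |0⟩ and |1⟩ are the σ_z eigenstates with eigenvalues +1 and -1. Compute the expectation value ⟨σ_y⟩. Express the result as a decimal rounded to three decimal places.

⟨σ_y⟩ = 2 Im(a* b)/(|a|²+|b|²) with a = -1, b = (-1 + 2i).
a* b = (1 - 2i), so ⟨σ_y⟩ = -4/6.

-0.667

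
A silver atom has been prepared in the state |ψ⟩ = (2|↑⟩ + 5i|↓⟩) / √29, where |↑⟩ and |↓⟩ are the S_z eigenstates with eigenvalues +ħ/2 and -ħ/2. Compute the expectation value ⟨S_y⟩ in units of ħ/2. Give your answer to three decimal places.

⟨σ_y⟩ = 2 Im(a* b)/(|a|²+|b|²) with a = 2, b = 5i.
a* b = 10i, so ⟨σ_y⟩ = 20/29.
⟨S_y⟩ = (ħ/2)·⟨σ_y⟩.

0.690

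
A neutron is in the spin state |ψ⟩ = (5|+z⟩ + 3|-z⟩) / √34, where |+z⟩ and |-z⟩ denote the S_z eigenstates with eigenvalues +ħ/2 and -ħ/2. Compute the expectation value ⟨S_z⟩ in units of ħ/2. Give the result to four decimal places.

⟨σ_z⟩ = |a|² - |b|² divided by |a|²+|b|², with a, b the |+z⟩, |-z⟩ amplitudes.
= (25 - 9)/34 = 16/34.
⟨S_z⟩ = (ħ/2)·⟨σ_z⟩.

0.4706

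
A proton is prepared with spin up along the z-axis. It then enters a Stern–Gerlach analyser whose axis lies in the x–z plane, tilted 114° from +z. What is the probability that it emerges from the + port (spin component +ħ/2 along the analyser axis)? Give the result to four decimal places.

For spin-½, the probability of finding spin-up along an axis at angle θ to the initial spin direction is cos²(θ/2); spin-down is sin²(θ/2).
θ = 114°, so P = cos²(57°) ≈ 0.2966.

0.2966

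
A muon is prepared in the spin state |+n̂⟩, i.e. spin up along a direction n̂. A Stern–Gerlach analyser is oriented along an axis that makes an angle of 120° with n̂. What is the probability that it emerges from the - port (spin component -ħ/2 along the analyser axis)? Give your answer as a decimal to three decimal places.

For spin-½, the probability of finding spin-up along an axis at angle θ to the initial spin direction is cos²(θ/2); spin-down is sin²(θ/2).
θ = 120°, so P = sin²(60°) ≈ 0.750.

0.750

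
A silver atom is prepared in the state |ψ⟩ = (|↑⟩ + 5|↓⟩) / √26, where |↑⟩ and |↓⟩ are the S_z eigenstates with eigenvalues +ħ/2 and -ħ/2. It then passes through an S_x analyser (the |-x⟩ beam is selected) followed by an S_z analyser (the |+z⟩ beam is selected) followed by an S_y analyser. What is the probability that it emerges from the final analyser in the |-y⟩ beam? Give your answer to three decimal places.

0.077

First analyser (S_x): P(|-x⟩) = |⟨-x|ψ⟩|² = 16/52.
After stage 1 the state is |-x⟩; P(|+z⟩) = |⟨+z|-x⟩|² = 1/2.
After stage 2 the state is |+z⟩; P(|-y⟩) = |⟨-y|+z⟩|² = 1/2.
Joint probability = 16/52 × 1/2 × 1/2 = 0.077.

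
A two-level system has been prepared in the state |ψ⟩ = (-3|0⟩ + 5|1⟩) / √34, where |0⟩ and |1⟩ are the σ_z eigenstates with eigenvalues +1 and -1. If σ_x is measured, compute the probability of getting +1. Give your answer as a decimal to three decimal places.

|+x⟩ = (|0⟩ + |1⟩)/√2, so ⟨+x|ψ⟩ = (2) / (√2·√34).
P = |2|² / 68 = 4/68.

0.059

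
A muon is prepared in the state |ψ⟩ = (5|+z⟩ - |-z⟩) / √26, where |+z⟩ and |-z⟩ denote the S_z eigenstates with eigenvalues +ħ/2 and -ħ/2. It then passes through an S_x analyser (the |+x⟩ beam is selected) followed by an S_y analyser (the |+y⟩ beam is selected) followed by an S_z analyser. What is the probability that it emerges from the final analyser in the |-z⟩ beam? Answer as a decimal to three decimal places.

First analyser (S_x): P(|+x⟩) = |⟨+x|ψ⟩|² = 16/52.
After stage 1 the state is |+x⟩; P(|+y⟩) = |⟨+y|+x⟩|² = 1/2.
After stage 2 the state is |+y⟩; P(|-z⟩) = |⟨-z|+y⟩|² = 1/2.
Joint probability = 16/52 × 1/2 × 1/2 = 0.077.

0.077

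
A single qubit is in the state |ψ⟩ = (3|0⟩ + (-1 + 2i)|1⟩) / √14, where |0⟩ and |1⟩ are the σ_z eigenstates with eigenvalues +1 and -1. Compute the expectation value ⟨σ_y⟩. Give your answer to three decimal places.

0.857

⟨σ_y⟩ = 2 Im(a* b)/(|a|²+|b|²) with a = 3, b = (-1 + 2i).
a* b = (-3 + 6i), so ⟨σ_y⟩ = 12/14.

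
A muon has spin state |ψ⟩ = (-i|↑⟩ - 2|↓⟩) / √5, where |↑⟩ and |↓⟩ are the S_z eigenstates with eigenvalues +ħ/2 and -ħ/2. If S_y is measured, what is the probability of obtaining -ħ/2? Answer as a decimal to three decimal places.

0.900

|-y⟩ = (|↑⟩ - i|↓⟩)/√2, so ⟨-y|ψ⟩ = (-3i) / (√2·√5).
P = |-3i|² / 10 = 9/10.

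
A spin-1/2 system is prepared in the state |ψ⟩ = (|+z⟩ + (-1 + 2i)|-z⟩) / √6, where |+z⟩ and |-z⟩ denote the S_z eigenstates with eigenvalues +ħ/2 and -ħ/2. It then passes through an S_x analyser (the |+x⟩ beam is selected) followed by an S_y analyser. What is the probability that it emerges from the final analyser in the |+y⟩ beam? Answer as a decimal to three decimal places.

0.167

First analyser (S_x): P(|+x⟩) = |⟨+x|ψ⟩|² = 4/12.
After stage 1 the state is |+x⟩; P(|+y⟩) = |⟨+y|+x⟩|² = 1/2.
Joint probability = 4/12 × 1/2 = 0.167.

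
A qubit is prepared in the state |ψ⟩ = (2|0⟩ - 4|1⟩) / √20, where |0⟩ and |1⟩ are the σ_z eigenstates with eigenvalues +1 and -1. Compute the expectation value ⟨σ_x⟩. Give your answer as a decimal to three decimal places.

-0.800

⟨σ_x⟩ = 2 Re(a* b)/(|a|²+|b|²) with a = 2, b = -4.
a* b = -8, so ⟨σ_x⟩ = -16/20.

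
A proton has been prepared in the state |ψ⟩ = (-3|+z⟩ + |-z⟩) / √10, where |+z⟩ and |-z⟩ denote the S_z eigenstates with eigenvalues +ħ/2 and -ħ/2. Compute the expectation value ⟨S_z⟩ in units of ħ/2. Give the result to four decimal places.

⟨σ_z⟩ = |a|² - |b|² divided by |a|²+|b|², with a, b the |+z⟩, |-z⟩ amplitudes.
= (9 - 1)/10 = 8/10.
⟨S_z⟩ = (ħ/2)·⟨σ_z⟩.

0.8000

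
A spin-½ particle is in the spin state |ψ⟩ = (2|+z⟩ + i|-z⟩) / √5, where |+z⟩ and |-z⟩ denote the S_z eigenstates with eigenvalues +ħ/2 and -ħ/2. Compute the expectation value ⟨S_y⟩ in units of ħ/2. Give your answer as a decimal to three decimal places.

0.800

⟨σ_y⟩ = 2 Im(a* b)/(|a|²+|b|²) with a = 2, b = i.
a* b = 2i, so ⟨σ_y⟩ = 4/5.
⟨S_y⟩ = (ħ/2)·⟨σ_y⟩.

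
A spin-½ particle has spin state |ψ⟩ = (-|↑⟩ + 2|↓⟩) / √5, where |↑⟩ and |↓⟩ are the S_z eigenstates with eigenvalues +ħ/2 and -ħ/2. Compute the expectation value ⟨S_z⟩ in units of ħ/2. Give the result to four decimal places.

-0.6000

⟨σ_z⟩ = |a|² - |b|² divided by |a|²+|b|², with a, b the |↑⟩, |↓⟩ amplitudes.
= (1 - 4)/5 = -3/5.
⟨S_z⟩ = (ħ/2)·⟨σ_z⟩.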